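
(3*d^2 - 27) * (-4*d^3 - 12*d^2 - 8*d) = -12*d^5 - 36*d^4 + 84*d^3 + 324*d^2 + 216*d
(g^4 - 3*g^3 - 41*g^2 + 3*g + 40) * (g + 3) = g^5 - 50*g^3 - 120*g^2 + 49*g + 120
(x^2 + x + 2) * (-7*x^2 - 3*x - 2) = -7*x^4 - 10*x^3 - 19*x^2 - 8*x - 4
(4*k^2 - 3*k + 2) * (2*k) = 8*k^3 - 6*k^2 + 4*k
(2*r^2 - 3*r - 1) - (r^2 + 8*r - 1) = r^2 - 11*r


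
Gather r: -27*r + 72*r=45*r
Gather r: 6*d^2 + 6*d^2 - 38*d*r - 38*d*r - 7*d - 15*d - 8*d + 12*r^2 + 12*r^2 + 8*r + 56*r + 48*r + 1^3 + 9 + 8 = 12*d^2 - 30*d + 24*r^2 + r*(112 - 76*d) + 18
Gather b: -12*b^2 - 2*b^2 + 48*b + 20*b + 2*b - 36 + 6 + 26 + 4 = -14*b^2 + 70*b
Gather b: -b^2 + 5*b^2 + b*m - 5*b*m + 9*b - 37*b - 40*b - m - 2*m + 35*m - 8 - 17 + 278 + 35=4*b^2 + b*(-4*m - 68) + 32*m + 288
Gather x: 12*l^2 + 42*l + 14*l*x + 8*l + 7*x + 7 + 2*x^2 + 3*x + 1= 12*l^2 + 50*l + 2*x^2 + x*(14*l + 10) + 8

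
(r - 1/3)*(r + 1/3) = r^2 - 1/9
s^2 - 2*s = s*(s - 2)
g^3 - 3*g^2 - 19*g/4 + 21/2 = (g - 7/2)*(g - 3/2)*(g + 2)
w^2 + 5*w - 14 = (w - 2)*(w + 7)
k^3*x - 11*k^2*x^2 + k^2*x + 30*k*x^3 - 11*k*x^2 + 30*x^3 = (k - 6*x)*(k - 5*x)*(k*x + x)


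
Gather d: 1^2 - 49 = -48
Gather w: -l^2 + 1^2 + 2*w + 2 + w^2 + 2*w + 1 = -l^2 + w^2 + 4*w + 4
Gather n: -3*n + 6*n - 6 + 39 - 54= 3*n - 21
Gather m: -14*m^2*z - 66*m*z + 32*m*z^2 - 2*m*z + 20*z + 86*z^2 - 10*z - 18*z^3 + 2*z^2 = -14*m^2*z + m*(32*z^2 - 68*z) - 18*z^3 + 88*z^2 + 10*z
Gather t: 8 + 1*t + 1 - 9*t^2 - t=9 - 9*t^2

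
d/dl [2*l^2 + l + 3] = 4*l + 1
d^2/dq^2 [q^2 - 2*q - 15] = 2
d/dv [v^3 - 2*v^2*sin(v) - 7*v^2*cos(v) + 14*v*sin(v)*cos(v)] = 7*v^2*sin(v) - 2*v^2*cos(v) + 3*v^2 - 4*v*sin(v) - 14*v*cos(v) + 14*v*cos(2*v) + 7*sin(2*v)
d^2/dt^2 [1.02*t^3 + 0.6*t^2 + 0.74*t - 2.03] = 6.12*t + 1.2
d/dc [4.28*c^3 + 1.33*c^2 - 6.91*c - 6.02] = 12.84*c^2 + 2.66*c - 6.91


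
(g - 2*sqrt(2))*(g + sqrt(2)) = g^2 - sqrt(2)*g - 4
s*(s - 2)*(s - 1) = s^3 - 3*s^2 + 2*s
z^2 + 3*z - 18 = (z - 3)*(z + 6)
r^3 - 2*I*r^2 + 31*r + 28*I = (r - 7*I)*(r + I)*(r + 4*I)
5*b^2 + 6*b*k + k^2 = (b + k)*(5*b + k)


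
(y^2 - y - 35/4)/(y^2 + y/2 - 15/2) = (4*y^2 - 4*y - 35)/(2*(2*y^2 + y - 15))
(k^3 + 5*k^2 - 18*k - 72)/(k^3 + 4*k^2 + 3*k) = (k^2 + 2*k - 24)/(k*(k + 1))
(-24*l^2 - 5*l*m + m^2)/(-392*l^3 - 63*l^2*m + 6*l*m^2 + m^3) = (3*l + m)/(49*l^2 + 14*l*m + m^2)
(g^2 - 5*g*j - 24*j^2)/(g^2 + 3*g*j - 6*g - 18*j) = (g - 8*j)/(g - 6)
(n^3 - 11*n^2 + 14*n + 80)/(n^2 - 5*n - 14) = (n^2 - 13*n + 40)/(n - 7)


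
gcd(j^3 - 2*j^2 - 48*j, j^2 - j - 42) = j + 6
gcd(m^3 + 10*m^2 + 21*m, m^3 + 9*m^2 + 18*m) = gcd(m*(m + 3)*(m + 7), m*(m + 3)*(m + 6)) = m^2 + 3*m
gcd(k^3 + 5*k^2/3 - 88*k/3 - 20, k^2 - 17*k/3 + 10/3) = k - 5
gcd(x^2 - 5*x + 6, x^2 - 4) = x - 2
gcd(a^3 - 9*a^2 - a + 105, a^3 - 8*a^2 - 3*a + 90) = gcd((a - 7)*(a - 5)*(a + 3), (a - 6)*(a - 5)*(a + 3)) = a^2 - 2*a - 15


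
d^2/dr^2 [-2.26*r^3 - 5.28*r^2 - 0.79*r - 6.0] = -13.56*r - 10.56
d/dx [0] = 0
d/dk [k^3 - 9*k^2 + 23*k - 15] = 3*k^2 - 18*k + 23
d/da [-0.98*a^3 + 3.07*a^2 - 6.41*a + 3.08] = -2.94*a^2 + 6.14*a - 6.41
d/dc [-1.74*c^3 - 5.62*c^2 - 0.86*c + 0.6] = -5.22*c^2 - 11.24*c - 0.86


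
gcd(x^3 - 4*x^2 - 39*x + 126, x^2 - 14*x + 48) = 1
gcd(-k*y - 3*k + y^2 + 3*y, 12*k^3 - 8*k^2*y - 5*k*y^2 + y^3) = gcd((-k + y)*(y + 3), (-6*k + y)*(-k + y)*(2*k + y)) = -k + y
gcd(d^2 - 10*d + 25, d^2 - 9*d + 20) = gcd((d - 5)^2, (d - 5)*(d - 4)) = d - 5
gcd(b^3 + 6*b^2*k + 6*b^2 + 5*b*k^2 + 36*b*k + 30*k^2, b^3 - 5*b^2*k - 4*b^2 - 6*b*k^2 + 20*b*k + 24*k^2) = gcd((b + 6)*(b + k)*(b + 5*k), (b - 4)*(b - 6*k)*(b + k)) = b + k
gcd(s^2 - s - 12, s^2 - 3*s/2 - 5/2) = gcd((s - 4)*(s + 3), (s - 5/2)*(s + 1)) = 1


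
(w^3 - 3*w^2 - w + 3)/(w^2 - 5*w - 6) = (w^2 - 4*w + 3)/(w - 6)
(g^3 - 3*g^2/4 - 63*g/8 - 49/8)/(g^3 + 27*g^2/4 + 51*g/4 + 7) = (g - 7/2)/(g + 4)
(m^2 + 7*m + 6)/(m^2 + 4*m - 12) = (m + 1)/(m - 2)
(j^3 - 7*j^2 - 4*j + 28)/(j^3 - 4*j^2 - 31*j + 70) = (j + 2)/(j + 5)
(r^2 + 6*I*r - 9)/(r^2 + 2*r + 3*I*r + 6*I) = (r + 3*I)/(r + 2)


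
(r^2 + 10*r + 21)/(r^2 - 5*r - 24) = (r + 7)/(r - 8)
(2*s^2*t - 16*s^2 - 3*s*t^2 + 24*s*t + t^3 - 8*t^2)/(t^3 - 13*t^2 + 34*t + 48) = (2*s^2 - 3*s*t + t^2)/(t^2 - 5*t - 6)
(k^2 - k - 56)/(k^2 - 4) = (k^2 - k - 56)/(k^2 - 4)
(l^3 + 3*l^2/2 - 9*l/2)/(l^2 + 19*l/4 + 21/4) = 2*l*(2*l - 3)/(4*l + 7)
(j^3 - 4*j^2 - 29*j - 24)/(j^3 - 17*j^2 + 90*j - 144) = (j^2 + 4*j + 3)/(j^2 - 9*j + 18)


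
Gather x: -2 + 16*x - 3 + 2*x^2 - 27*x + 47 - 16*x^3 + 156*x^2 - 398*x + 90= -16*x^3 + 158*x^2 - 409*x + 132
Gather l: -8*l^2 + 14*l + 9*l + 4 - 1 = -8*l^2 + 23*l + 3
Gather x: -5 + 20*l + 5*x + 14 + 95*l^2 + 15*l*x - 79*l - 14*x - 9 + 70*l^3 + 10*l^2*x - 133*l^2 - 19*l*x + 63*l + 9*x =70*l^3 - 38*l^2 + 4*l + x*(10*l^2 - 4*l)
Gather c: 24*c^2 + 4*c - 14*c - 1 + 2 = 24*c^2 - 10*c + 1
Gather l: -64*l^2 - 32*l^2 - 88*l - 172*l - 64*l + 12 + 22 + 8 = -96*l^2 - 324*l + 42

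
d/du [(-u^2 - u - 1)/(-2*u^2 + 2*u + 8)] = (-u^2 - 5*u - 3/2)/(u^4 - 2*u^3 - 7*u^2 + 8*u + 16)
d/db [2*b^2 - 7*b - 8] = 4*b - 7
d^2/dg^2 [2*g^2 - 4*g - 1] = 4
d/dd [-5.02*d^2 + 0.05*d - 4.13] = 0.05 - 10.04*d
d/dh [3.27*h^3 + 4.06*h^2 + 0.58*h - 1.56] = 9.81*h^2 + 8.12*h + 0.58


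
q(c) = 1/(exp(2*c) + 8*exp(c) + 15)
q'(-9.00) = 0.00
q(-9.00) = 0.07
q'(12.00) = 0.00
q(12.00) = 0.00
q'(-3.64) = -0.00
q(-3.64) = 0.07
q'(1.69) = -0.01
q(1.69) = 0.01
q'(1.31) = -0.02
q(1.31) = 0.02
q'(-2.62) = -0.00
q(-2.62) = 0.06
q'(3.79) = -0.00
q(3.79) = 0.00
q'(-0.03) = -0.02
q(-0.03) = 0.04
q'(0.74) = -0.02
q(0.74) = 0.03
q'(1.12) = -0.02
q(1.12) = 0.02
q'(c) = (-2*exp(2*c) - 8*exp(c))/(exp(2*c) + 8*exp(c) + 15)^2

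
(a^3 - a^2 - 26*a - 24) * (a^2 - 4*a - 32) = a^5 - 5*a^4 - 54*a^3 + 112*a^2 + 928*a + 768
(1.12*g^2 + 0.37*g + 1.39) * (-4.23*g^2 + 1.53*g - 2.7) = -4.7376*g^4 + 0.1485*g^3 - 8.3376*g^2 + 1.1277*g - 3.753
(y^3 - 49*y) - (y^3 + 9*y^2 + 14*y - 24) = -9*y^2 - 63*y + 24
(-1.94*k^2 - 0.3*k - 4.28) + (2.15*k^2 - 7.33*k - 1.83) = 0.21*k^2 - 7.63*k - 6.11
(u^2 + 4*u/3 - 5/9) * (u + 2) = u^3 + 10*u^2/3 + 19*u/9 - 10/9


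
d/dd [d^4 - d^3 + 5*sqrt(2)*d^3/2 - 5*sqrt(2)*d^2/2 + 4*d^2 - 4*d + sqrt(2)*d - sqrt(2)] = 4*d^3 - 3*d^2 + 15*sqrt(2)*d^2/2 - 5*sqrt(2)*d + 8*d - 4 + sqrt(2)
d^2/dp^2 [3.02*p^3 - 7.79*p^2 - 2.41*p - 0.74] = 18.12*p - 15.58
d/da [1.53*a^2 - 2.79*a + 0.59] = 3.06*a - 2.79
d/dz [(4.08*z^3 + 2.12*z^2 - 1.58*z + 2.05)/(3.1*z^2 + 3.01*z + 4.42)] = (12.648*z^4 + 24.5616*z^3 + 65.38*z^2 + 6.0308*z - 13.1541)/(9.61*z^4 + 18.662*z^3 + 36.4641*z^2 + 26.6084*z + 19.5364)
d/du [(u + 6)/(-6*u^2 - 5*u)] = 6*(u^2 + 12*u + 5)/(u^2*(36*u^2 + 60*u + 25))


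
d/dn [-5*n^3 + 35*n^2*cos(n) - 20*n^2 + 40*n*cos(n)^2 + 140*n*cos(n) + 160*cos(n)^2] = -35*n^2*sin(n) - 15*n^2 - 140*n*sin(n) - 40*n*sin(2*n) + 70*n*cos(n) - 40*n - 160*sin(2*n) + 40*cos(n)^2 + 140*cos(n)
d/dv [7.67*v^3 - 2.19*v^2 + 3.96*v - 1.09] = 23.01*v^2 - 4.38*v + 3.96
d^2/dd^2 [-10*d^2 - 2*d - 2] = -20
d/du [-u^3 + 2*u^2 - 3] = u*(4 - 3*u)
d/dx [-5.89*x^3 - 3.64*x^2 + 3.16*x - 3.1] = -17.67*x^2 - 7.28*x + 3.16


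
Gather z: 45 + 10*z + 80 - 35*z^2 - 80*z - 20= -35*z^2 - 70*z + 105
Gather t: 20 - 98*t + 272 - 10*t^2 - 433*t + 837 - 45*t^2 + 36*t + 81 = -55*t^2 - 495*t + 1210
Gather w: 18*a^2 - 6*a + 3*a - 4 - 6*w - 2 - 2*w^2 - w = 18*a^2 - 3*a - 2*w^2 - 7*w - 6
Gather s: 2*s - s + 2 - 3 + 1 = s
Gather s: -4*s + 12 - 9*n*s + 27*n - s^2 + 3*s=27*n - s^2 + s*(-9*n - 1) + 12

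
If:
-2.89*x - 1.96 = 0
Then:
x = -0.68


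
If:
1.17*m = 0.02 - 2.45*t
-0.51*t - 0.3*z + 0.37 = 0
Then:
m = 1.23177476118653*z - 1.50209485503603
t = 0.725490196078431 - 0.588235294117647*z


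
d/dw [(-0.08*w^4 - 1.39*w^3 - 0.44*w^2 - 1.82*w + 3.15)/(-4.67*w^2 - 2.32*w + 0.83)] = (0.7472*w^5 + 7.0481*w^4 + 6.184*w^3 - 10.9397*w^2 + 28.6906*w + 5.7974)/(21.8089*w^4 + 21.6688*w^3 - 2.3698*w^2 - 3.8512*w + 0.6889)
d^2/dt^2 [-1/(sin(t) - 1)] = (sin(t) + 2)/(sin(t) - 1)^2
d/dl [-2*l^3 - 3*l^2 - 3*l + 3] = -6*l^2 - 6*l - 3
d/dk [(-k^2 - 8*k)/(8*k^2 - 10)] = (16*k^2 + 5*k + 20)/(16*k^4 - 40*k^2 + 25)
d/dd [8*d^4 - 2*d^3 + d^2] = 2*d*(16*d^2 - 3*d + 1)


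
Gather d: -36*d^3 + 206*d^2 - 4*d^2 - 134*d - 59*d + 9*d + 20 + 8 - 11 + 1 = -36*d^3 + 202*d^2 - 184*d + 18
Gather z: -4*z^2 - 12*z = -4*z^2 - 12*z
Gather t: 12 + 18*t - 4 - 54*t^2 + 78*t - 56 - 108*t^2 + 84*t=-162*t^2 + 180*t - 48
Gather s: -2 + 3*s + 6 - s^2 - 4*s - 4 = -s^2 - s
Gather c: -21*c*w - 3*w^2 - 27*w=-21*c*w - 3*w^2 - 27*w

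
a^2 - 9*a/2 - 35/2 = (a - 7)*(a + 5/2)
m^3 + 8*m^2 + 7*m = m*(m + 1)*(m + 7)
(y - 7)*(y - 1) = y^2 - 8*y + 7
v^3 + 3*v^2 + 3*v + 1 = (v + 1)^3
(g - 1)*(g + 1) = g^2 - 1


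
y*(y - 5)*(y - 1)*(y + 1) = y^4 - 5*y^3 - y^2 + 5*y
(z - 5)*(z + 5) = z^2 - 25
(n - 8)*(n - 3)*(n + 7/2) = n^3 - 15*n^2/2 - 29*n/2 + 84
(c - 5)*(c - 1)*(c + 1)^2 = c^4 - 4*c^3 - 6*c^2 + 4*c + 5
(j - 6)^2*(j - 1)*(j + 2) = j^4 - 11*j^3 + 22*j^2 + 60*j - 72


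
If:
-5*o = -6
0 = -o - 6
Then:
No Solution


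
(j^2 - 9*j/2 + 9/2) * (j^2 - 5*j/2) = j^4 - 7*j^3 + 63*j^2/4 - 45*j/4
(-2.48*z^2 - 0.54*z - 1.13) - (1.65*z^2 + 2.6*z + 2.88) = -4.13*z^2 - 3.14*z - 4.01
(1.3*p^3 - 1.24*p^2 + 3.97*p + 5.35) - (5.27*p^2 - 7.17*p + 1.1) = 1.3*p^3 - 6.51*p^2 + 11.14*p + 4.25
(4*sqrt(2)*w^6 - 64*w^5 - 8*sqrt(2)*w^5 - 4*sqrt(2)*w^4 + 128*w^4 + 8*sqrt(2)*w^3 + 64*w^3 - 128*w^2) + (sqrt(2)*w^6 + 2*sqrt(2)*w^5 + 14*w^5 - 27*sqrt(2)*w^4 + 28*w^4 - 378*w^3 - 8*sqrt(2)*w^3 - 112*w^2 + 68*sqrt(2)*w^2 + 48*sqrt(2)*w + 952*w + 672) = 5*sqrt(2)*w^6 - 50*w^5 - 6*sqrt(2)*w^5 - 31*sqrt(2)*w^4 + 156*w^4 - 314*w^3 - 240*w^2 + 68*sqrt(2)*w^2 + 48*sqrt(2)*w + 952*w + 672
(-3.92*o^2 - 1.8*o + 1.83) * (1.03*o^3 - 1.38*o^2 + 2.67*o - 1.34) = -4.0376*o^5 + 3.5556*o^4 - 6.0975*o^3 - 2.0786*o^2 + 7.2981*o - 2.4522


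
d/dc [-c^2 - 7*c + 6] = -2*c - 7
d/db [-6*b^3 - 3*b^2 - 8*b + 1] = -18*b^2 - 6*b - 8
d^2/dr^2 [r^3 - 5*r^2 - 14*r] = 6*r - 10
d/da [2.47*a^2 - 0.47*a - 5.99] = 4.94*a - 0.47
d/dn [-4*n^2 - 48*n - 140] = -8*n - 48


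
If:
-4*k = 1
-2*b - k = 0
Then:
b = 1/8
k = -1/4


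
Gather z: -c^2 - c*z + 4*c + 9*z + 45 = -c^2 + 4*c + z*(9 - c) + 45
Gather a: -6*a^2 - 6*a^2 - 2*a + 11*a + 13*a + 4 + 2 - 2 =-12*a^2 + 22*a + 4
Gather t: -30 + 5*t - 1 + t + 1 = 6*t - 30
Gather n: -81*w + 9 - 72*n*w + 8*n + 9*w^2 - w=n*(8 - 72*w) + 9*w^2 - 82*w + 9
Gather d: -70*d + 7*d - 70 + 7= -63*d - 63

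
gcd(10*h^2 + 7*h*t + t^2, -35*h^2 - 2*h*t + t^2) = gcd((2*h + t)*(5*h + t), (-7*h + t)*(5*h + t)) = 5*h + t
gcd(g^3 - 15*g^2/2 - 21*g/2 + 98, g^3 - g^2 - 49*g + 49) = g - 7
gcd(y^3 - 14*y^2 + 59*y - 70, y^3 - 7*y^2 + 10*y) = y^2 - 7*y + 10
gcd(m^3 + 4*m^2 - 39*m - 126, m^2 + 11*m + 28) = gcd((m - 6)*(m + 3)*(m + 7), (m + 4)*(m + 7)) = m + 7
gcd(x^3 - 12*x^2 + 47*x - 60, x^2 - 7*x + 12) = x^2 - 7*x + 12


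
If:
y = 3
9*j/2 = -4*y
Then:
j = -8/3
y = 3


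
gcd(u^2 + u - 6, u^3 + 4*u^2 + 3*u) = u + 3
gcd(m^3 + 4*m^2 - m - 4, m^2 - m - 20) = m + 4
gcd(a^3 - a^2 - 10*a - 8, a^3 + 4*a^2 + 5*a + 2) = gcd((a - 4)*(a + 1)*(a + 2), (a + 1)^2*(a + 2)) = a^2 + 3*a + 2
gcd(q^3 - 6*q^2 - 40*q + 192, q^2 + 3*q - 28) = q - 4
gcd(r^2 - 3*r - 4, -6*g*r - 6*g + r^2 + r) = r + 1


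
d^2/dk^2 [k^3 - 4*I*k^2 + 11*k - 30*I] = 6*k - 8*I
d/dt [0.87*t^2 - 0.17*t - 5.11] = 1.74*t - 0.17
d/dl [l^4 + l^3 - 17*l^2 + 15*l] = 4*l^3 + 3*l^2 - 34*l + 15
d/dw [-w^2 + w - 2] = 1 - 2*w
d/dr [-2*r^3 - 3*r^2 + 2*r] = -6*r^2 - 6*r + 2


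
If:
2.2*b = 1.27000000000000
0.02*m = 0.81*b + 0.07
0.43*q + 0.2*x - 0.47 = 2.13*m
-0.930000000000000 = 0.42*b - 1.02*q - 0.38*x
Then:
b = 0.58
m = 26.88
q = -534.49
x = 1437.78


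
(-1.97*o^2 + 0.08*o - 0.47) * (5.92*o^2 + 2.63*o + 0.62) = -11.6624*o^4 - 4.7075*o^3 - 3.7934*o^2 - 1.1865*o - 0.2914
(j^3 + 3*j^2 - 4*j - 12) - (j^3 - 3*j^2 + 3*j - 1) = 6*j^2 - 7*j - 11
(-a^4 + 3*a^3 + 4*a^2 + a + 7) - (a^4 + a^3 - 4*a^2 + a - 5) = -2*a^4 + 2*a^3 + 8*a^2 + 12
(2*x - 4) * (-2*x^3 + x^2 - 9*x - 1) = -4*x^4 + 10*x^3 - 22*x^2 + 34*x + 4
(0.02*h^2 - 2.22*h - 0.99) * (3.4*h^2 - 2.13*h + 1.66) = 0.068*h^4 - 7.5906*h^3 + 1.3958*h^2 - 1.5765*h - 1.6434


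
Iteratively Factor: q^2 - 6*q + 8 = (q - 2)*(q - 4)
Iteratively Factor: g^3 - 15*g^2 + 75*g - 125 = (g - 5)*(g^2 - 10*g + 25) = (g - 5)^2*(g - 5)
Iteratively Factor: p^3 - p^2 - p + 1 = (p - 1)*(p^2 - 1) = (p - 1)^2*(p + 1)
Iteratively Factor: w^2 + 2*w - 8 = (w - 2)*(w + 4)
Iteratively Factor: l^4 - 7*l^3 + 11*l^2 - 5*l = (l - 1)*(l^3 - 6*l^2 + 5*l) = (l - 1)^2*(l^2 - 5*l) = (l - 5)*(l - 1)^2*(l)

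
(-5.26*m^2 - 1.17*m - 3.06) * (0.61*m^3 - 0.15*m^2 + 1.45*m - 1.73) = -3.2086*m^5 + 0.0753*m^4 - 9.3181*m^3 + 7.8623*m^2 - 2.4129*m + 5.2938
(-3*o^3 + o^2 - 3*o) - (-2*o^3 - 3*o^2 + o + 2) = -o^3 + 4*o^2 - 4*o - 2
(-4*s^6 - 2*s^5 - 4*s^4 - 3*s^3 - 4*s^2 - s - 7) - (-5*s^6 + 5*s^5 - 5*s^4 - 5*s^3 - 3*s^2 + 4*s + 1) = s^6 - 7*s^5 + s^4 + 2*s^3 - s^2 - 5*s - 8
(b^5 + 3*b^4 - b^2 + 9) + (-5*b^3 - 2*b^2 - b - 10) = b^5 + 3*b^4 - 5*b^3 - 3*b^2 - b - 1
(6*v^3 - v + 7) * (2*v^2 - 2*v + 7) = 12*v^5 - 12*v^4 + 40*v^3 + 16*v^2 - 21*v + 49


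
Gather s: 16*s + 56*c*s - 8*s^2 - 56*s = -8*s^2 + s*(56*c - 40)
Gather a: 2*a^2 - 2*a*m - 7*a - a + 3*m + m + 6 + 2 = 2*a^2 + a*(-2*m - 8) + 4*m + 8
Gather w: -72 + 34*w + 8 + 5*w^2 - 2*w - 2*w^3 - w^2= -2*w^3 + 4*w^2 + 32*w - 64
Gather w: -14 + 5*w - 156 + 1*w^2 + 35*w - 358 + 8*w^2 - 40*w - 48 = 9*w^2 - 576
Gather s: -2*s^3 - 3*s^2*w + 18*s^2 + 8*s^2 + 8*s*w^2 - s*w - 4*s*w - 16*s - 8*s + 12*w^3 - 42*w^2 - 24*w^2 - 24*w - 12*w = -2*s^3 + s^2*(26 - 3*w) + s*(8*w^2 - 5*w - 24) + 12*w^3 - 66*w^2 - 36*w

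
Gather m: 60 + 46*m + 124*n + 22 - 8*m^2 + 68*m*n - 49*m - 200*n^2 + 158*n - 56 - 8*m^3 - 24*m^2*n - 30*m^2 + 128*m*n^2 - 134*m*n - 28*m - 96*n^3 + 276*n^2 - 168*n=-8*m^3 + m^2*(-24*n - 38) + m*(128*n^2 - 66*n - 31) - 96*n^3 + 76*n^2 + 114*n + 26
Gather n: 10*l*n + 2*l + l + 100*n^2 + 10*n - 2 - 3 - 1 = 3*l + 100*n^2 + n*(10*l + 10) - 6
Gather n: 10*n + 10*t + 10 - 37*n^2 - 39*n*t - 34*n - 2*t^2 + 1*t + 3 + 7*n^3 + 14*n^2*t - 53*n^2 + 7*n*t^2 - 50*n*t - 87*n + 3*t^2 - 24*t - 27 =7*n^3 + n^2*(14*t - 90) + n*(7*t^2 - 89*t - 111) + t^2 - 13*t - 14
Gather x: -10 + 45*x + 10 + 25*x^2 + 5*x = 25*x^2 + 50*x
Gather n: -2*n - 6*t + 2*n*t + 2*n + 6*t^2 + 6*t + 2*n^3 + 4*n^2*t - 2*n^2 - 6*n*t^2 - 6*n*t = 2*n^3 + n^2*(4*t - 2) + n*(-6*t^2 - 4*t) + 6*t^2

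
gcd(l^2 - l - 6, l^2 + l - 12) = l - 3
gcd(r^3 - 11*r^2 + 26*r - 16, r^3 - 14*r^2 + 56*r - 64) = r^2 - 10*r + 16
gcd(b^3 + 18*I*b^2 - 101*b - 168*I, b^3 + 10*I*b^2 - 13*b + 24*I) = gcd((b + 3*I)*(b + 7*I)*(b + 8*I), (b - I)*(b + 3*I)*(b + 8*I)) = b^2 + 11*I*b - 24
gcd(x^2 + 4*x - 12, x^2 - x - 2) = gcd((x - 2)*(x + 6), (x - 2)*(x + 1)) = x - 2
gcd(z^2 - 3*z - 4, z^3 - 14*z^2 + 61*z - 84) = z - 4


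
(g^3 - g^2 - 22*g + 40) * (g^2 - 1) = g^5 - g^4 - 23*g^3 + 41*g^2 + 22*g - 40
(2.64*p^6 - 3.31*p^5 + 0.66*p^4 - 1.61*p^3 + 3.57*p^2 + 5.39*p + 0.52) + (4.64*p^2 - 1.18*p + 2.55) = 2.64*p^6 - 3.31*p^5 + 0.66*p^4 - 1.61*p^3 + 8.21*p^2 + 4.21*p + 3.07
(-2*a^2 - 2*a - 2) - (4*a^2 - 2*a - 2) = -6*a^2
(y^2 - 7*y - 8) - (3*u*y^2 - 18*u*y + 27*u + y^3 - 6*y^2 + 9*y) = -3*u*y^2 + 18*u*y - 27*u - y^3 + 7*y^2 - 16*y - 8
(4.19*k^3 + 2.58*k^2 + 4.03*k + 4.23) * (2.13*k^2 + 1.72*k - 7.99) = 8.9247*k^5 + 12.7022*k^4 - 20.4566*k^3 - 4.6727*k^2 - 24.9241*k - 33.7977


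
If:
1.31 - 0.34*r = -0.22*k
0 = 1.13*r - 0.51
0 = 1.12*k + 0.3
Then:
No Solution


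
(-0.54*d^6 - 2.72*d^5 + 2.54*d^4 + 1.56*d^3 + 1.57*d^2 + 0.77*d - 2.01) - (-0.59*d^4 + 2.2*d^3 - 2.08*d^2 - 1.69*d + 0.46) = -0.54*d^6 - 2.72*d^5 + 3.13*d^4 - 0.64*d^3 + 3.65*d^2 + 2.46*d - 2.47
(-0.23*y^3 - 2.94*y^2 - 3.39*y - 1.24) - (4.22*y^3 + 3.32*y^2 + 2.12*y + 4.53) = -4.45*y^3 - 6.26*y^2 - 5.51*y - 5.77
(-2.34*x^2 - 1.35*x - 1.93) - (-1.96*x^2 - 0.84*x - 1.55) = -0.38*x^2 - 0.51*x - 0.38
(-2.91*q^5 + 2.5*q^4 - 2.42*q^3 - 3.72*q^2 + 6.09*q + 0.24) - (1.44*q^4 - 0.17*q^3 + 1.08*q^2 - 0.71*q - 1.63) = -2.91*q^5 + 1.06*q^4 - 2.25*q^3 - 4.8*q^2 + 6.8*q + 1.87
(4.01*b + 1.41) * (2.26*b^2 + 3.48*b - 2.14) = 9.0626*b^3 + 17.1414*b^2 - 3.6746*b - 3.0174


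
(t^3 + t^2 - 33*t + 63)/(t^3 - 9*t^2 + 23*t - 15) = (t^2 + 4*t - 21)/(t^2 - 6*t + 5)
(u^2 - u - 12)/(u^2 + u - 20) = (u + 3)/(u + 5)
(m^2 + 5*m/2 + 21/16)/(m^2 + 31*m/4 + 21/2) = (m + 3/4)/(m + 6)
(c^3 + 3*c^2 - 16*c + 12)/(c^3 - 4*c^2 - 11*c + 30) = (c^2 + 5*c - 6)/(c^2 - 2*c - 15)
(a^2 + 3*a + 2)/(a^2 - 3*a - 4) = (a + 2)/(a - 4)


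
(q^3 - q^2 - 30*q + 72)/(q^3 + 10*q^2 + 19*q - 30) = (q^2 - 7*q + 12)/(q^2 + 4*q - 5)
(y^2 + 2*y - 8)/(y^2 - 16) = (y - 2)/(y - 4)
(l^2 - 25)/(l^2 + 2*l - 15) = (l - 5)/(l - 3)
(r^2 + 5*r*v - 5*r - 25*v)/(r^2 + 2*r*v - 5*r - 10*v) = (r + 5*v)/(r + 2*v)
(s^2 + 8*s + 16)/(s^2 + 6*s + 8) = (s + 4)/(s + 2)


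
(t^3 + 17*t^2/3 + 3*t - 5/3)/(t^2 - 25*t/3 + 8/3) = (t^2 + 6*t + 5)/(t - 8)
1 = 1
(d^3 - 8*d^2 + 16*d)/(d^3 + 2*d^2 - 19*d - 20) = d*(d - 4)/(d^2 + 6*d + 5)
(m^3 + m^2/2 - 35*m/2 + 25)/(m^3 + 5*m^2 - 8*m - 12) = (2*m^2 + 5*m - 25)/(2*(m^2 + 7*m + 6))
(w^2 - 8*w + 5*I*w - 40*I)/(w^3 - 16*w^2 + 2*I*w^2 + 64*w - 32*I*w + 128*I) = (w + 5*I)/(w^2 + 2*w*(-4 + I) - 16*I)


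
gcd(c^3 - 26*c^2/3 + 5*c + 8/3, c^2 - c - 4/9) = c + 1/3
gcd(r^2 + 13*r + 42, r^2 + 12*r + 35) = r + 7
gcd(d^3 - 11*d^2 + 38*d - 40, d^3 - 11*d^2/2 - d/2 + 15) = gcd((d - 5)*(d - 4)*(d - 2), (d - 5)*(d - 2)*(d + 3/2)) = d^2 - 7*d + 10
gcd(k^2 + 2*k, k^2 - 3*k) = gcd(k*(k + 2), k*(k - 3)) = k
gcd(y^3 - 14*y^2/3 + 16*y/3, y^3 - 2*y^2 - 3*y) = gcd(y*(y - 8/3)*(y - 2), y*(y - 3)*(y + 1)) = y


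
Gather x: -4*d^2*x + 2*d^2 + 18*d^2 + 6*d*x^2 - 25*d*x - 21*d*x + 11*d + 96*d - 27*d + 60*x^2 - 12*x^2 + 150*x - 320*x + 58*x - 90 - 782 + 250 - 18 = 20*d^2 + 80*d + x^2*(6*d + 48) + x*(-4*d^2 - 46*d - 112) - 640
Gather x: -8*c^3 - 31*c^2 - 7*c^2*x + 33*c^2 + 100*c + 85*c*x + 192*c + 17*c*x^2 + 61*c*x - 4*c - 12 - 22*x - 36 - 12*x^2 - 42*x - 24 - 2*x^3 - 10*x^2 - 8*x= -8*c^3 + 2*c^2 + 288*c - 2*x^3 + x^2*(17*c - 22) + x*(-7*c^2 + 146*c - 72) - 72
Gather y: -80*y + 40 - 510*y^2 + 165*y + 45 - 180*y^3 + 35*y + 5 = -180*y^3 - 510*y^2 + 120*y + 90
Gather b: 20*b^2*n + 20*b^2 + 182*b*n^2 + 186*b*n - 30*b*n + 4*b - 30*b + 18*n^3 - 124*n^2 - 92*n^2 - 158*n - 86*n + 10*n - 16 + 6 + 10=b^2*(20*n + 20) + b*(182*n^2 + 156*n - 26) + 18*n^3 - 216*n^2 - 234*n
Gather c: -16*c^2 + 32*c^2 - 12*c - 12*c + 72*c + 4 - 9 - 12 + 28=16*c^2 + 48*c + 11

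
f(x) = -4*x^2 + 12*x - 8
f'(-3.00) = 36.00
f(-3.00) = -80.00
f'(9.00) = -60.00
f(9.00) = -224.00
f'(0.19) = 10.48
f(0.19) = -5.86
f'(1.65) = -1.20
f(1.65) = 0.91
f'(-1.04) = 20.32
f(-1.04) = -24.81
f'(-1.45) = 23.60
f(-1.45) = -33.81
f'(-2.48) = 31.84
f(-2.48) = -62.36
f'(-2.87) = 34.96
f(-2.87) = -75.39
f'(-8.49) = 79.92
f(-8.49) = -398.20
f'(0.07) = 11.44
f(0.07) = -7.18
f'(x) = 12 - 8*x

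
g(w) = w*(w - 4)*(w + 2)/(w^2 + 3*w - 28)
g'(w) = w*(-2*w - 3)*(w - 4)*(w + 2)/(w^2 + 3*w - 28)^2 + w*(w - 4)/(w^2 + 3*w - 28) + w*(w + 2)/(w^2 + 3*w - 28) + (w - 4)*(w + 2)/(w^2 + 3*w - 28)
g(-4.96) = 7.20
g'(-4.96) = -7.41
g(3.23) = 1.65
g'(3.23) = 0.67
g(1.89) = 0.83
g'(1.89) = 0.56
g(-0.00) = 0.00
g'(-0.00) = 0.29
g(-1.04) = -0.17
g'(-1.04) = 0.01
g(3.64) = 1.93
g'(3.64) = 0.69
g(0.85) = 0.31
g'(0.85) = 0.43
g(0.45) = 0.15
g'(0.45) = 0.37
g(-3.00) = 0.75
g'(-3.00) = -1.19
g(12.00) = 8.84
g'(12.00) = 0.90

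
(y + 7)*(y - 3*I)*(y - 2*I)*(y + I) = y^4 + 7*y^3 - 4*I*y^3 - y^2 - 28*I*y^2 - 7*y - 6*I*y - 42*I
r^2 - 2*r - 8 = (r - 4)*(r + 2)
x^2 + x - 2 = (x - 1)*(x + 2)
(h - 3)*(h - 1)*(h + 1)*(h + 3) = h^4 - 10*h^2 + 9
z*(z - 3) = z^2 - 3*z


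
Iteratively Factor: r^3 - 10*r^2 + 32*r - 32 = (r - 2)*(r^2 - 8*r + 16) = (r - 4)*(r - 2)*(r - 4)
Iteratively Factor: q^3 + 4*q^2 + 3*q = (q + 1)*(q^2 + 3*q) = q*(q + 1)*(q + 3)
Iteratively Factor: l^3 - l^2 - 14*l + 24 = (l - 2)*(l^2 + l - 12) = (l - 3)*(l - 2)*(l + 4)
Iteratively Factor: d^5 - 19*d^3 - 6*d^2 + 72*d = (d)*(d^4 - 19*d^2 - 6*d + 72) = d*(d + 3)*(d^3 - 3*d^2 - 10*d + 24) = d*(d - 4)*(d + 3)*(d^2 + d - 6) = d*(d - 4)*(d - 2)*(d + 3)*(d + 3)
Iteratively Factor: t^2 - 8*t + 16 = (t - 4)*(t - 4)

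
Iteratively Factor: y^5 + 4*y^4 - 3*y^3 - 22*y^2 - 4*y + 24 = (y - 2)*(y^4 + 6*y^3 + 9*y^2 - 4*y - 12) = (y - 2)*(y + 3)*(y^3 + 3*y^2 - 4) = (y - 2)*(y + 2)*(y + 3)*(y^2 + y - 2) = (y - 2)*(y + 2)^2*(y + 3)*(y - 1)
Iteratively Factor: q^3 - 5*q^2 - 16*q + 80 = (q - 5)*(q^2 - 16) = (q - 5)*(q - 4)*(q + 4)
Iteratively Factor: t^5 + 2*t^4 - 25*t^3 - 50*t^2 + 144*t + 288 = (t + 3)*(t^4 - t^3 - 22*t^2 + 16*t + 96) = (t - 3)*(t + 3)*(t^3 + 2*t^2 - 16*t - 32) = (t - 4)*(t - 3)*(t + 3)*(t^2 + 6*t + 8) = (t - 4)*(t - 3)*(t + 3)*(t + 4)*(t + 2)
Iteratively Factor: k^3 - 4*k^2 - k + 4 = (k - 1)*(k^2 - 3*k - 4) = (k - 1)*(k + 1)*(k - 4)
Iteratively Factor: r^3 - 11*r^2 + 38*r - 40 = (r - 5)*(r^2 - 6*r + 8) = (r - 5)*(r - 2)*(r - 4)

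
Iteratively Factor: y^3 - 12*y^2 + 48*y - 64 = (y - 4)*(y^2 - 8*y + 16) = (y - 4)^2*(y - 4)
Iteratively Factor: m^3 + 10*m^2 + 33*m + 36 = (m + 3)*(m^2 + 7*m + 12) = (m + 3)^2*(m + 4)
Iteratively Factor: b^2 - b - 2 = (b + 1)*(b - 2)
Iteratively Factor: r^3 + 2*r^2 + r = (r + 1)*(r^2 + r) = r*(r + 1)*(r + 1)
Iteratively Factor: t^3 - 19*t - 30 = (t - 5)*(t^2 + 5*t + 6) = (t - 5)*(t + 2)*(t + 3)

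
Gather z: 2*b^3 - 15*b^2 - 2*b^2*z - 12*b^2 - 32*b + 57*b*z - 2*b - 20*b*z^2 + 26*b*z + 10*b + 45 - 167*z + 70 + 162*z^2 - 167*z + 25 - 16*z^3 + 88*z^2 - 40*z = 2*b^3 - 27*b^2 - 24*b - 16*z^3 + z^2*(250 - 20*b) + z*(-2*b^2 + 83*b - 374) + 140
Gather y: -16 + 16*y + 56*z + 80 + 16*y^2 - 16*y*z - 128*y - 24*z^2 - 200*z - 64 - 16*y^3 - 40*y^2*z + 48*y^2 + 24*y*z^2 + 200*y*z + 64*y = -16*y^3 + y^2*(64 - 40*z) + y*(24*z^2 + 184*z - 48) - 24*z^2 - 144*z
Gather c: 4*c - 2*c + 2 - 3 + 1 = 2*c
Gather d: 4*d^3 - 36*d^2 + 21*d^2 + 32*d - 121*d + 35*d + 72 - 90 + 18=4*d^3 - 15*d^2 - 54*d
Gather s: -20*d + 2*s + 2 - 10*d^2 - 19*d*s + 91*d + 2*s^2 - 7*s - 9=-10*d^2 + 71*d + 2*s^2 + s*(-19*d - 5) - 7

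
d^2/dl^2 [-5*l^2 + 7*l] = -10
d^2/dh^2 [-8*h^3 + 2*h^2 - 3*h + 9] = 4 - 48*h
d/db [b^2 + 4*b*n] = 2*b + 4*n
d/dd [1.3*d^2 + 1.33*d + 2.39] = 2.6*d + 1.33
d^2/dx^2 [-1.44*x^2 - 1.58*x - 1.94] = -2.88000000000000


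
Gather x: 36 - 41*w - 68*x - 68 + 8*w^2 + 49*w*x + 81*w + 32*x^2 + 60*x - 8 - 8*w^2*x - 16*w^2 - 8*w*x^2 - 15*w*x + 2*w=-8*w^2 + 42*w + x^2*(32 - 8*w) + x*(-8*w^2 + 34*w - 8) - 40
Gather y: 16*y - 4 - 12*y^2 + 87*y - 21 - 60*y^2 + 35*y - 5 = -72*y^2 + 138*y - 30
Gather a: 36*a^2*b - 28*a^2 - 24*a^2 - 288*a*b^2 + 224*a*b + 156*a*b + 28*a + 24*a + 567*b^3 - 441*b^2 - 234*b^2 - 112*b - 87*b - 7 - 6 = a^2*(36*b - 52) + a*(-288*b^2 + 380*b + 52) + 567*b^3 - 675*b^2 - 199*b - 13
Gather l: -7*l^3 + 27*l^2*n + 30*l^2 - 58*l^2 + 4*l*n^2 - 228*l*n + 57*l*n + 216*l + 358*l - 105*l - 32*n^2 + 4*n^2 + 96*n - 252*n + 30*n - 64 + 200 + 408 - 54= -7*l^3 + l^2*(27*n - 28) + l*(4*n^2 - 171*n + 469) - 28*n^2 - 126*n + 490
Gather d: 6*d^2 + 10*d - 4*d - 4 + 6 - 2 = 6*d^2 + 6*d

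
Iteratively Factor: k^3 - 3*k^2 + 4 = (k - 2)*(k^2 - k - 2) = (k - 2)^2*(k + 1)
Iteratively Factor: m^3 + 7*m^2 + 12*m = (m + 3)*(m^2 + 4*m) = m*(m + 3)*(m + 4)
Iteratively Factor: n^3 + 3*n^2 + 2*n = (n + 1)*(n^2 + 2*n) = n*(n + 1)*(n + 2)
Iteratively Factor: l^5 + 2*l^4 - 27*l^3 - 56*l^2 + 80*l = (l + 4)*(l^4 - 2*l^3 - 19*l^2 + 20*l) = l*(l + 4)*(l^3 - 2*l^2 - 19*l + 20) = l*(l - 1)*(l + 4)*(l^2 - l - 20) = l*(l - 1)*(l + 4)^2*(l - 5)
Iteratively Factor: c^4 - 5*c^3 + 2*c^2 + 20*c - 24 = (c - 2)*(c^3 - 3*c^2 - 4*c + 12) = (c - 2)^2*(c^2 - c - 6) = (c - 2)^2*(c + 2)*(c - 3)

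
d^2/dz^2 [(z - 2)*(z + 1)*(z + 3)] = 6*z + 4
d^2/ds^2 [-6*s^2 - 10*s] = -12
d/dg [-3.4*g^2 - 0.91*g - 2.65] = -6.8*g - 0.91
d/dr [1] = 0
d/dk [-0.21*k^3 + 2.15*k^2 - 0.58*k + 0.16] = -0.63*k^2 + 4.3*k - 0.58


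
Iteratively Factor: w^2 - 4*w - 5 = (w - 5)*(w + 1)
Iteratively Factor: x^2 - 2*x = (x)*(x - 2)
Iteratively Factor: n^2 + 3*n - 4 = (n + 4)*(n - 1)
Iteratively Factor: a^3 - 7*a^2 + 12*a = (a - 4)*(a^2 - 3*a) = (a - 4)*(a - 3)*(a)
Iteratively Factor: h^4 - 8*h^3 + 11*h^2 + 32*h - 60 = (h + 2)*(h^3 - 10*h^2 + 31*h - 30) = (h - 3)*(h + 2)*(h^2 - 7*h + 10) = (h - 5)*(h - 3)*(h + 2)*(h - 2)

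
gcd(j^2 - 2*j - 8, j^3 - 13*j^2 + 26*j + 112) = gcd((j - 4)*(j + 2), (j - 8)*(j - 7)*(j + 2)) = j + 2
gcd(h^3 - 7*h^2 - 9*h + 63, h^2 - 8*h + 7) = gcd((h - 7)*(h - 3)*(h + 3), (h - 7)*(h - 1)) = h - 7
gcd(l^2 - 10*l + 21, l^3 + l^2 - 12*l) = l - 3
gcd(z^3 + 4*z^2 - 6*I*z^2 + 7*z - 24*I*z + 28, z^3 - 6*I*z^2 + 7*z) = z^2 - 6*I*z + 7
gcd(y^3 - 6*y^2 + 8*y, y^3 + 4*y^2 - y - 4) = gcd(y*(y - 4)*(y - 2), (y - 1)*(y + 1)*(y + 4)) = 1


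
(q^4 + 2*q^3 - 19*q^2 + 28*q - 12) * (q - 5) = q^5 - 3*q^4 - 29*q^3 + 123*q^2 - 152*q + 60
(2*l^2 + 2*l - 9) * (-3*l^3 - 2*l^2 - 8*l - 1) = -6*l^5 - 10*l^4 + 7*l^3 + 70*l + 9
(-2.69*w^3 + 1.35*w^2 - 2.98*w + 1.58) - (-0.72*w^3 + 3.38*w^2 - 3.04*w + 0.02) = -1.97*w^3 - 2.03*w^2 + 0.0600000000000001*w + 1.56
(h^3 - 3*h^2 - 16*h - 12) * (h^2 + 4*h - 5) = h^5 + h^4 - 33*h^3 - 61*h^2 + 32*h + 60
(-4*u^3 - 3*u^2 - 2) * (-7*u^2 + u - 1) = 28*u^5 + 17*u^4 + u^3 + 17*u^2 - 2*u + 2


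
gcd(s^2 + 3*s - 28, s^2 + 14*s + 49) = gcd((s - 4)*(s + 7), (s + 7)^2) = s + 7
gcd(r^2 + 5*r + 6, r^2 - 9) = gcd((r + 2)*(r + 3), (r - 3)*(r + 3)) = r + 3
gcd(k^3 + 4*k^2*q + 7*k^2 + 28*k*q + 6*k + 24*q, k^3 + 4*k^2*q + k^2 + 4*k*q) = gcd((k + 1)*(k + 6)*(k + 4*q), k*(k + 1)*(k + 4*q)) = k^2 + 4*k*q + k + 4*q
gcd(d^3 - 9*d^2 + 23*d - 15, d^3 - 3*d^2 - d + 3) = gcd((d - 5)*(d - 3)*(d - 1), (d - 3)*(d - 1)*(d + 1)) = d^2 - 4*d + 3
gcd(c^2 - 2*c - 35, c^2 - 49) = c - 7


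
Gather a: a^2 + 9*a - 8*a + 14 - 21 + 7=a^2 + a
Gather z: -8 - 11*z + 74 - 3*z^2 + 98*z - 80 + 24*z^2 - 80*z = 21*z^2 + 7*z - 14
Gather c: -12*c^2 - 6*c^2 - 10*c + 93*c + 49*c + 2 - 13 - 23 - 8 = -18*c^2 + 132*c - 42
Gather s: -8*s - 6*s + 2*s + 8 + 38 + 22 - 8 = 60 - 12*s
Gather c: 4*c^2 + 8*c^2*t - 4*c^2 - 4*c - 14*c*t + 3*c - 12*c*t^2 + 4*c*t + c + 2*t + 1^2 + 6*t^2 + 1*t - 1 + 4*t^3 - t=8*c^2*t + c*(-12*t^2 - 10*t) + 4*t^3 + 6*t^2 + 2*t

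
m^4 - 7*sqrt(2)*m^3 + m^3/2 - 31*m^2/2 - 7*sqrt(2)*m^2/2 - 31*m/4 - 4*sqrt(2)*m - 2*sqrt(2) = (m + 1/2)*(m - 8*sqrt(2))*(m + sqrt(2)/2)^2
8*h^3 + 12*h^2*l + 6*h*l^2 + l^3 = (2*h + l)^3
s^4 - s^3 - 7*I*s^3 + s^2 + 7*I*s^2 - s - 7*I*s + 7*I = (s - 1)*(s - 7*I)*(s - I)*(s + I)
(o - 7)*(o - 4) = o^2 - 11*o + 28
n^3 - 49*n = n*(n - 7)*(n + 7)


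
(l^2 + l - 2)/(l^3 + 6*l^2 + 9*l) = (l^2 + l - 2)/(l*(l^2 + 6*l + 9))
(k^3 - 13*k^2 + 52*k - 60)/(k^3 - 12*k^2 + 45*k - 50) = (k - 6)/(k - 5)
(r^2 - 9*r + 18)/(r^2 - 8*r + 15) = (r - 6)/(r - 5)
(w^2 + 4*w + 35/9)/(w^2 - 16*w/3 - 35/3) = (w + 7/3)/(w - 7)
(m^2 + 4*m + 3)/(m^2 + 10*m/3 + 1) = 3*(m + 1)/(3*m + 1)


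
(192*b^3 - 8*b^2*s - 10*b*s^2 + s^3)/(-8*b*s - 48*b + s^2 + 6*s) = (-24*b^2 - 2*b*s + s^2)/(s + 6)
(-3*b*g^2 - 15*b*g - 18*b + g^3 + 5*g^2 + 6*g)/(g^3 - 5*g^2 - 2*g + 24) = (-3*b*g - 9*b + g^2 + 3*g)/(g^2 - 7*g + 12)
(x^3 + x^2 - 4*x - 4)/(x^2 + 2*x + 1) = (x^2 - 4)/(x + 1)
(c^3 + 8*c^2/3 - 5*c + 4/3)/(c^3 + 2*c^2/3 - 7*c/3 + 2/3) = (c + 4)/(c + 2)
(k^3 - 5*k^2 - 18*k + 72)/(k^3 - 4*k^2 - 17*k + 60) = (k - 6)/(k - 5)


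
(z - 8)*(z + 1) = z^2 - 7*z - 8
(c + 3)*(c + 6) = c^2 + 9*c + 18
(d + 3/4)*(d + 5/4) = d^2 + 2*d + 15/16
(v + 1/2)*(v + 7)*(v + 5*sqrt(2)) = v^3 + 5*sqrt(2)*v^2 + 15*v^2/2 + 7*v/2 + 75*sqrt(2)*v/2 + 35*sqrt(2)/2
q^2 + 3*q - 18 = (q - 3)*(q + 6)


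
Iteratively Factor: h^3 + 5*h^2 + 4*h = (h + 4)*(h^2 + h) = h*(h + 4)*(h + 1)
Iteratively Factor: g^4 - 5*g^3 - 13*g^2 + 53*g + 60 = (g + 3)*(g^3 - 8*g^2 + 11*g + 20) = (g - 4)*(g + 3)*(g^2 - 4*g - 5) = (g - 5)*(g - 4)*(g + 3)*(g + 1)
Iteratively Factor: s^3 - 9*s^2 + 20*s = (s - 5)*(s^2 - 4*s) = (s - 5)*(s - 4)*(s)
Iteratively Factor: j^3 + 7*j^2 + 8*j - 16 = (j - 1)*(j^2 + 8*j + 16) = (j - 1)*(j + 4)*(j + 4)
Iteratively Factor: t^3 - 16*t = (t + 4)*(t^2 - 4*t) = t*(t + 4)*(t - 4)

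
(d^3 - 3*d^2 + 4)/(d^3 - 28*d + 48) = (d^2 - d - 2)/(d^2 + 2*d - 24)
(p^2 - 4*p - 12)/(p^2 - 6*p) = (p + 2)/p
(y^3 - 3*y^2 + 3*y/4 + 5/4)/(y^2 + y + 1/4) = (2*y^2 - 7*y + 5)/(2*y + 1)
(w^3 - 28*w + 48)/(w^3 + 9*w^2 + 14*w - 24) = (w^2 - 6*w + 8)/(w^2 + 3*w - 4)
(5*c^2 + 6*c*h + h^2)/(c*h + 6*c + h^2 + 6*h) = (5*c + h)/(h + 6)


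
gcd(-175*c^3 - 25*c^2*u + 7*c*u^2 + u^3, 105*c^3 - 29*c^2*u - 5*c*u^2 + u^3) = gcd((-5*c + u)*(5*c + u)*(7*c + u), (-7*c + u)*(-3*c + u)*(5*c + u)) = 5*c + u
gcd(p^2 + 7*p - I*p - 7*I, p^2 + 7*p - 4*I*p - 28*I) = p + 7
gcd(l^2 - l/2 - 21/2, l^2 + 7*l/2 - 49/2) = l - 7/2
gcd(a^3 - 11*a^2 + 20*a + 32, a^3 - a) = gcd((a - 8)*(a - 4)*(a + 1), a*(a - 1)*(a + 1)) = a + 1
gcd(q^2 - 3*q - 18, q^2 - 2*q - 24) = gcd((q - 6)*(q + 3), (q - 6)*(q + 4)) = q - 6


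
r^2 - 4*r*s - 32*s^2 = (r - 8*s)*(r + 4*s)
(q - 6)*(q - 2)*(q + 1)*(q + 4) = q^4 - 3*q^3 - 24*q^2 + 28*q + 48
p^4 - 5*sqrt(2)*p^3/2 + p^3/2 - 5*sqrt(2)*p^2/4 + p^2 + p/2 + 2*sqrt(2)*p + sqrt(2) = (p + 1/2)*(p - 2*sqrt(2))*(p - sqrt(2))*(p + sqrt(2)/2)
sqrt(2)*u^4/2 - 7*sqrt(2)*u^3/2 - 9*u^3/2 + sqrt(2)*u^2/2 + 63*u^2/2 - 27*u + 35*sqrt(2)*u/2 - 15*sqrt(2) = (u - 6)*(u - 1)*(u - 5*sqrt(2))*(sqrt(2)*u/2 + 1/2)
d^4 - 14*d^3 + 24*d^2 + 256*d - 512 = (d - 8)^2*(d - 2)*(d + 4)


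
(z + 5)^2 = z^2 + 10*z + 25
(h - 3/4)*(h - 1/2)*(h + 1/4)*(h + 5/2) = h^4 + 3*h^3/2 - 39*h^2/16 + h/4 + 15/64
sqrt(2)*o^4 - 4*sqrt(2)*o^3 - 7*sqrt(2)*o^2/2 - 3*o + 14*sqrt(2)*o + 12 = (o - 4)*(o - 3*sqrt(2)/2)*(o + sqrt(2))*(sqrt(2)*o + 1)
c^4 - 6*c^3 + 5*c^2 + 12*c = c*(c - 4)*(c - 3)*(c + 1)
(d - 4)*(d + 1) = d^2 - 3*d - 4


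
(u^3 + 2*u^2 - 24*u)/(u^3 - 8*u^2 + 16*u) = (u + 6)/(u - 4)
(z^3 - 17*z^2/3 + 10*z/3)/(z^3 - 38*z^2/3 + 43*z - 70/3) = z/(z - 7)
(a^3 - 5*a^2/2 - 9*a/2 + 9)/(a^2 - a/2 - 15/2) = (2*a^2 + a - 6)/(2*a + 5)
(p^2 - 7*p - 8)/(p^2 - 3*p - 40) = (p + 1)/(p + 5)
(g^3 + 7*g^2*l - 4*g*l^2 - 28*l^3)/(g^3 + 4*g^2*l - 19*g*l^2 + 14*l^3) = (g + 2*l)/(g - l)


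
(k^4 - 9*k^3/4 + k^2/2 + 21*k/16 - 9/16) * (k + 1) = k^5 - 5*k^4/4 - 7*k^3/4 + 29*k^2/16 + 3*k/4 - 9/16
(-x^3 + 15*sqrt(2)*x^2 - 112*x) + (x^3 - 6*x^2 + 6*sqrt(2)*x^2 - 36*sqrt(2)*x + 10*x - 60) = -6*x^2 + 21*sqrt(2)*x^2 - 102*x - 36*sqrt(2)*x - 60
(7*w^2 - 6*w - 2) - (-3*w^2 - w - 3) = 10*w^2 - 5*w + 1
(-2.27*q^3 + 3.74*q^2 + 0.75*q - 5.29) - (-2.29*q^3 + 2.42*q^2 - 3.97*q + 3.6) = 0.02*q^3 + 1.32*q^2 + 4.72*q - 8.89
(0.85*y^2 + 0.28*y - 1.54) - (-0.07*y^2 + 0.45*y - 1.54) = 0.92*y^2 - 0.17*y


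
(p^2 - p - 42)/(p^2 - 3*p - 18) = (-p^2 + p + 42)/(-p^2 + 3*p + 18)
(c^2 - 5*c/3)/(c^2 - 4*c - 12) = c*(5 - 3*c)/(3*(-c^2 + 4*c + 12))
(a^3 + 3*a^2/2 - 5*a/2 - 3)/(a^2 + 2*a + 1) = (a^2 + a/2 - 3)/(a + 1)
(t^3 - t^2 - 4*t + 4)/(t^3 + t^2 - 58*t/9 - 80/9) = 9*(t^2 - 3*t + 2)/(9*t^2 - 9*t - 40)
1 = 1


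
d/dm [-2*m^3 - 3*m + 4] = -6*m^2 - 3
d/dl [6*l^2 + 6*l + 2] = 12*l + 6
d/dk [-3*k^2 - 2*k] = -6*k - 2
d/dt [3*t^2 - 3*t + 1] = 6*t - 3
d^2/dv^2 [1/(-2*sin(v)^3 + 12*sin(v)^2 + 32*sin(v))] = (9*sin(v)^3 - 66*sin(v)^2 + 100*sin(v) + 384 + 136/sin(v) - 576/sin(v)^2 - 512/sin(v)^3)/(2*(sin(v) - 8)^3*(sin(v) + 2)^3)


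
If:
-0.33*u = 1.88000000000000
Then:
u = -5.70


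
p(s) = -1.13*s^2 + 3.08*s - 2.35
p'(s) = 3.08 - 2.26*s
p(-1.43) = -9.07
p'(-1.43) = 6.31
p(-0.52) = -4.26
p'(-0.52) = 4.26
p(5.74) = -21.90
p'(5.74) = -9.89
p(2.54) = -1.82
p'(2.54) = -2.66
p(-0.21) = -3.05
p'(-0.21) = 3.55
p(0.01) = -2.32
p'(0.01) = 3.06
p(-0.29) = -3.34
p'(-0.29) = 3.74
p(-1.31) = -8.32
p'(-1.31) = 6.04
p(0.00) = -2.35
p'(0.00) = 3.08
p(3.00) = -3.28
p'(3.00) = -3.70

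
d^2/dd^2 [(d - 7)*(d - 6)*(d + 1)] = 6*d - 24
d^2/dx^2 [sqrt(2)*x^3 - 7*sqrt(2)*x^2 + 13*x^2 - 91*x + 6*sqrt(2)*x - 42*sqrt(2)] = 6*sqrt(2)*x - 14*sqrt(2) + 26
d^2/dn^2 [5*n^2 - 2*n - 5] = 10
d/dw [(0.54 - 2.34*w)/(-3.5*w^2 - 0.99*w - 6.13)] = (-8.19*w^2 + 3.78*w + 14.8788)/(12.25*w^4 + 6.93*w^3 + 43.8901*w^2 + 12.1374*w + 37.5769)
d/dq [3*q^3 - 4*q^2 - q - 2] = 9*q^2 - 8*q - 1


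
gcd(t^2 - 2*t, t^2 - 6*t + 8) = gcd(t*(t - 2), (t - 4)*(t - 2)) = t - 2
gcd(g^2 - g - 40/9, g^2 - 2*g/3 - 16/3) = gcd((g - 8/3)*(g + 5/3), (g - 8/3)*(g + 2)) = g - 8/3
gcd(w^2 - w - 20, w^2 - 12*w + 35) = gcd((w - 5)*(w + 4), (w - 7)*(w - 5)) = w - 5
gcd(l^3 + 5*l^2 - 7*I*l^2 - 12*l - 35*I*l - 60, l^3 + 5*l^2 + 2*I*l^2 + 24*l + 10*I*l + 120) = l^2 + l*(5 - 4*I) - 20*I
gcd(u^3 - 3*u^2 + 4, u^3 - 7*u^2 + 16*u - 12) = u^2 - 4*u + 4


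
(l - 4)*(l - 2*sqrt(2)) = l^2 - 4*l - 2*sqrt(2)*l + 8*sqrt(2)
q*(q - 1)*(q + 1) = q^3 - q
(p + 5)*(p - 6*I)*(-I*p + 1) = -I*p^3 - 5*p^2 - 5*I*p^2 - 25*p - 6*I*p - 30*I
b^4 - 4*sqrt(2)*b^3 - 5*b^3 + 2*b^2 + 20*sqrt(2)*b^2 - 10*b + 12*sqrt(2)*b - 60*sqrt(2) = (b - 5)*(b - 3*sqrt(2))*(b - 2*sqrt(2))*(b + sqrt(2))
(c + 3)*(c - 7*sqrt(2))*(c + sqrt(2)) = c^3 - 6*sqrt(2)*c^2 + 3*c^2 - 18*sqrt(2)*c - 14*c - 42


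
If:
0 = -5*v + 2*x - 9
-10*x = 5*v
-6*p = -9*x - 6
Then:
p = 17/8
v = -3/2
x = 3/4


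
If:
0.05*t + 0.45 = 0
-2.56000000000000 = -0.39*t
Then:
No Solution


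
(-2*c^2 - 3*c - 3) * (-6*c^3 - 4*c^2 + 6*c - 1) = 12*c^5 + 26*c^4 + 18*c^3 - 4*c^2 - 15*c + 3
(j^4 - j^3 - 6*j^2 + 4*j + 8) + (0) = j^4 - j^3 - 6*j^2 + 4*j + 8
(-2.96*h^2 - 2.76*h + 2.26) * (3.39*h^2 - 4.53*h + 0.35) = -10.0344*h^4 + 4.0524*h^3 + 19.1282*h^2 - 11.2038*h + 0.791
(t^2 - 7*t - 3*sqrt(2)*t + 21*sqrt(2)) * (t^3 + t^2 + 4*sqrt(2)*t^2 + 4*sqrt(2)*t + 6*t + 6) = t^5 - 6*t^4 + sqrt(2)*t^4 - 25*t^3 - 6*sqrt(2)*t^3 - 25*sqrt(2)*t^2 + 108*t^2 + 126*t + 108*sqrt(2)*t + 126*sqrt(2)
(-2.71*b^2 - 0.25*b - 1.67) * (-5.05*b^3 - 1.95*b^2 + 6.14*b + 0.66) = 13.6855*b^5 + 6.547*b^4 - 7.7184*b^3 - 0.0670999999999999*b^2 - 10.4188*b - 1.1022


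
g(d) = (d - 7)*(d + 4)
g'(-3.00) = -9.00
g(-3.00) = -10.00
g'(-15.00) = -33.00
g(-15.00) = 242.00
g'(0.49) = -2.02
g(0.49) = -29.23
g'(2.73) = 2.46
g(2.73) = -28.74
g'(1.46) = -0.08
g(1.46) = -30.25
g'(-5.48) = -13.96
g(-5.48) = 18.47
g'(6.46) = 9.92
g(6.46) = -5.65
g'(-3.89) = -10.78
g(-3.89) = -1.20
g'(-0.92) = -4.84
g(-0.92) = -24.39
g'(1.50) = 0.00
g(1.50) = -30.25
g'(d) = 2*d - 3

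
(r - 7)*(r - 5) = r^2 - 12*r + 35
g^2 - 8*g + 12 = (g - 6)*(g - 2)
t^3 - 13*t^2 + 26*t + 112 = (t - 8)*(t - 7)*(t + 2)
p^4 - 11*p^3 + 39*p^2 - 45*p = p*(p - 5)*(p - 3)^2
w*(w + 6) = w^2 + 6*w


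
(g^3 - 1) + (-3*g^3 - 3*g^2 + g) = -2*g^3 - 3*g^2 + g - 1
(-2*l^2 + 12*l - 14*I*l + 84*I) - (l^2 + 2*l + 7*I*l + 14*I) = -3*l^2 + 10*l - 21*I*l + 70*I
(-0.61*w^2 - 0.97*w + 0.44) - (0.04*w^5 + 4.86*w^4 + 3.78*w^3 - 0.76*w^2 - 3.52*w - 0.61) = -0.04*w^5 - 4.86*w^4 - 3.78*w^3 + 0.15*w^2 + 2.55*w + 1.05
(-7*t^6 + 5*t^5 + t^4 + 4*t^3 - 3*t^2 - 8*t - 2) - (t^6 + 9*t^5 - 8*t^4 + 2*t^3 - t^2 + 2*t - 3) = -8*t^6 - 4*t^5 + 9*t^4 + 2*t^3 - 2*t^2 - 10*t + 1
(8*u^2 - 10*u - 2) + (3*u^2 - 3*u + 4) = 11*u^2 - 13*u + 2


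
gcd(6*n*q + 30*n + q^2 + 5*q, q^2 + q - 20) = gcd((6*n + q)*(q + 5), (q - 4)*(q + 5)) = q + 5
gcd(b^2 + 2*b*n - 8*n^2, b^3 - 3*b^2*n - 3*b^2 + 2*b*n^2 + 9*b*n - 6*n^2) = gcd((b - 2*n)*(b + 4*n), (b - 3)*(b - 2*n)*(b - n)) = b - 2*n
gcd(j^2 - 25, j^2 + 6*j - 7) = 1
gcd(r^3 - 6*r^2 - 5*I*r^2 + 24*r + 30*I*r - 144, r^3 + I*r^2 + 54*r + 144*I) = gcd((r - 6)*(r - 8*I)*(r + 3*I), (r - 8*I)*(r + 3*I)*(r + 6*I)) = r^2 - 5*I*r + 24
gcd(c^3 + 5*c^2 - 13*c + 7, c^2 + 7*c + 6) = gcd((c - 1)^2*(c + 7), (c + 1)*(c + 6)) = 1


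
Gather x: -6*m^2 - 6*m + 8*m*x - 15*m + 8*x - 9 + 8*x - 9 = -6*m^2 - 21*m + x*(8*m + 16) - 18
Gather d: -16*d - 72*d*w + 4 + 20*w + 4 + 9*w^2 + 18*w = d*(-72*w - 16) + 9*w^2 + 38*w + 8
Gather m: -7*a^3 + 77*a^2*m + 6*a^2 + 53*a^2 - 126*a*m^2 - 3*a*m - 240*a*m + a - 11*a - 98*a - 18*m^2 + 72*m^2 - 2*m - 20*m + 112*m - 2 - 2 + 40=-7*a^3 + 59*a^2 - 108*a + m^2*(54 - 126*a) + m*(77*a^2 - 243*a + 90) + 36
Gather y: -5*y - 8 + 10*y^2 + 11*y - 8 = 10*y^2 + 6*y - 16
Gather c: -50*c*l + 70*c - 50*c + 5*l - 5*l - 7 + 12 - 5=c*(20 - 50*l)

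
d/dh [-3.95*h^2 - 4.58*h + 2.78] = -7.9*h - 4.58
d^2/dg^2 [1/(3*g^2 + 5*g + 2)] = 2*(-9*g^2 - 15*g + (6*g + 5)^2 - 6)/(3*g^2 + 5*g + 2)^3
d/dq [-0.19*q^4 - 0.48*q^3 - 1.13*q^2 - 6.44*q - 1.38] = -0.76*q^3 - 1.44*q^2 - 2.26*q - 6.44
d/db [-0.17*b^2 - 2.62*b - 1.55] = -0.34*b - 2.62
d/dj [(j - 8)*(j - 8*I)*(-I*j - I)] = -3*I*j^2 + j*(-16 + 14*I) + 56 + 8*I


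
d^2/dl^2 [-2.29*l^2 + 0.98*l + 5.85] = -4.58000000000000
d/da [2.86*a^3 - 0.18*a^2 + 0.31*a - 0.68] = 8.58*a^2 - 0.36*a + 0.31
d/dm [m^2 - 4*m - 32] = 2*m - 4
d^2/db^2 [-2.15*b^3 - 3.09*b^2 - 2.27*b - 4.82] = -12.9*b - 6.18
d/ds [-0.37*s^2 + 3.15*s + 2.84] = 3.15 - 0.74*s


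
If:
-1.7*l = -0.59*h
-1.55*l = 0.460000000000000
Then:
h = -0.86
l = -0.30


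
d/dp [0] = 0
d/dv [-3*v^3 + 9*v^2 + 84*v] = -9*v^2 + 18*v + 84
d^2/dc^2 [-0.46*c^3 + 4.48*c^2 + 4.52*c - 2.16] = 8.96 - 2.76*c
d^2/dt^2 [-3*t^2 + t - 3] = -6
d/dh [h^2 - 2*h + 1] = 2*h - 2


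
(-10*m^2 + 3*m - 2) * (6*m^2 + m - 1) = -60*m^4 + 8*m^3 + m^2 - 5*m + 2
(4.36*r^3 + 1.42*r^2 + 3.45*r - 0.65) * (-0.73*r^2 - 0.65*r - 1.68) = -3.1828*r^5 - 3.8706*r^4 - 10.7663*r^3 - 4.1536*r^2 - 5.3735*r + 1.092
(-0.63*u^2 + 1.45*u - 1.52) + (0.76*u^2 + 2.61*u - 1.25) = 0.13*u^2 + 4.06*u - 2.77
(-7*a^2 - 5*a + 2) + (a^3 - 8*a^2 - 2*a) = a^3 - 15*a^2 - 7*a + 2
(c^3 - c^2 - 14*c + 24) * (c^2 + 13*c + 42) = c^5 + 12*c^4 + 15*c^3 - 200*c^2 - 276*c + 1008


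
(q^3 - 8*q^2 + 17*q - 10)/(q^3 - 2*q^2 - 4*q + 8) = (q^2 - 6*q + 5)/(q^2 - 4)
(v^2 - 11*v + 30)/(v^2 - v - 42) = (-v^2 + 11*v - 30)/(-v^2 + v + 42)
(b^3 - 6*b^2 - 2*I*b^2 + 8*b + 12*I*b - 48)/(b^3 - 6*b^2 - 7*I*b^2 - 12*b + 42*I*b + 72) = (b + 2*I)/(b - 3*I)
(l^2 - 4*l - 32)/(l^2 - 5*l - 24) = (l + 4)/(l + 3)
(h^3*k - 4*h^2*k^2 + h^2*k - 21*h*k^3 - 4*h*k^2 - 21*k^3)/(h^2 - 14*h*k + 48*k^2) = k*(h^3 - 4*h^2*k + h^2 - 21*h*k^2 - 4*h*k - 21*k^2)/(h^2 - 14*h*k + 48*k^2)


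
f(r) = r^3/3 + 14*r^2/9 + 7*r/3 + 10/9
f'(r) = r^2 + 28*r/9 + 7/3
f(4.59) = 76.83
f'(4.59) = 37.68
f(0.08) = 1.31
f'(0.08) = 2.59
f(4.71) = 81.44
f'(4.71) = 39.17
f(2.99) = 30.90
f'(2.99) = 20.58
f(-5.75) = -24.24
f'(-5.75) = 17.51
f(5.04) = 95.06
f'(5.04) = 43.41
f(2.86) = 28.31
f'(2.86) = 19.41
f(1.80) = 12.30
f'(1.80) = 11.17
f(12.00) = 829.11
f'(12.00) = 183.67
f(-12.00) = -378.89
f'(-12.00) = 109.00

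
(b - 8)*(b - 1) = b^2 - 9*b + 8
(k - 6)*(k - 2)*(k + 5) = k^3 - 3*k^2 - 28*k + 60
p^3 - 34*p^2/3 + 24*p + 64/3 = (p - 8)*(p - 4)*(p + 2/3)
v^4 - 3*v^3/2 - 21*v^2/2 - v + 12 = (v - 4)*(v - 1)*(v + 3/2)*(v + 2)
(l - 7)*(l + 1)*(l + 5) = l^3 - l^2 - 37*l - 35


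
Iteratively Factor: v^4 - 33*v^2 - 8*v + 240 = (v + 4)*(v^3 - 4*v^2 - 17*v + 60) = (v - 3)*(v + 4)*(v^2 - v - 20) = (v - 3)*(v + 4)^2*(v - 5)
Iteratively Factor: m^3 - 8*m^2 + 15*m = (m - 3)*(m^2 - 5*m) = m*(m - 3)*(m - 5)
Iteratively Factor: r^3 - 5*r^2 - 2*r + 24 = (r - 4)*(r^2 - r - 6) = (r - 4)*(r - 3)*(r + 2)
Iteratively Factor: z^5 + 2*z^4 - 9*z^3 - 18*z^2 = (z + 3)*(z^4 - z^3 - 6*z^2) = (z + 2)*(z + 3)*(z^3 - 3*z^2) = z*(z + 2)*(z + 3)*(z^2 - 3*z) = z^2*(z + 2)*(z + 3)*(z - 3)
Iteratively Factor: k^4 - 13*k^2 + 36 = (k - 3)*(k^3 + 3*k^2 - 4*k - 12) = (k - 3)*(k + 2)*(k^2 + k - 6) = (k - 3)*(k + 2)*(k + 3)*(k - 2)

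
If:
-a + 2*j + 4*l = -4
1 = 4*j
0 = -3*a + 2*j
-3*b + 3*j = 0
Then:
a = 1/6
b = 1/4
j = 1/4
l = -13/12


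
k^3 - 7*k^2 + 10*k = k*(k - 5)*(k - 2)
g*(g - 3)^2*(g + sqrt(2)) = g^4 - 6*g^3 + sqrt(2)*g^3 - 6*sqrt(2)*g^2 + 9*g^2 + 9*sqrt(2)*g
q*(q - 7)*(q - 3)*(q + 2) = q^4 - 8*q^3 + q^2 + 42*q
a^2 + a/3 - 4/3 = (a - 1)*(a + 4/3)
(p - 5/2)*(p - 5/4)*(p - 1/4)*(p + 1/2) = p^4 - 7*p^3/2 + 33*p^2/16 + 5*p/4 - 25/64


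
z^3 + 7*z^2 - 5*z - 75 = (z - 3)*(z + 5)^2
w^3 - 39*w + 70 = (w - 5)*(w - 2)*(w + 7)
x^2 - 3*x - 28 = (x - 7)*(x + 4)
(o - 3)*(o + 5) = o^2 + 2*o - 15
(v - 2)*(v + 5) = v^2 + 3*v - 10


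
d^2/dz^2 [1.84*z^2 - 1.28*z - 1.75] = 3.68000000000000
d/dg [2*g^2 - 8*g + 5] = 4*g - 8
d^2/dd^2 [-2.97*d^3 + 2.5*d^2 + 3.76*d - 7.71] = 5.0 - 17.82*d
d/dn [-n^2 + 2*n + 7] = 2 - 2*n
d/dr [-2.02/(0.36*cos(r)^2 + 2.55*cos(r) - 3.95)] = -(1.4544*cos(r) + 5.151)*sin(r)/(0.36*cos(r)^2 + 2.55*cos(r) - 3.95)^2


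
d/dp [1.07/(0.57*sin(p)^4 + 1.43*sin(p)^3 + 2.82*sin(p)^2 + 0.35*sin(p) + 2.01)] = (-7.8645*sin(p) + 0.6099*sin(3*p) + 2.29515*cos(2*p) - 2.66965)*cos(p)/(0.57*sin(p)^4 + 1.43*sin(p)^3 + 2.82*sin(p)^2 + 0.35*sin(p) + 2.01)^2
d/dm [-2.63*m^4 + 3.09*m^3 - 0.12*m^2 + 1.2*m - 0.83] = -10.52*m^3 + 9.27*m^2 - 0.24*m + 1.2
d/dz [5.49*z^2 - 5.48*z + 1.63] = 10.98*z - 5.48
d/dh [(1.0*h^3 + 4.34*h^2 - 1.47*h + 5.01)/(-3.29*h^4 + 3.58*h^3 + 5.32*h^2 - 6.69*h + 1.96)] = (3.29*h^6 + 28.5572*h^5 - 24.7261*h^4 + 63.0768*h^3 - 69.1416*h^2 - 36.2936*h + 30.6357)/(10.8241*h^8 - 23.5564*h^7 - 22.1892*h^6 + 82.1114*h^5 - 32.4948*h^4 - 57.148*h^3 + 65.6105*h^2 - 26.2248*h + 3.8416)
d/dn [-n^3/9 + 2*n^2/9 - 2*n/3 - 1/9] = -n^2/3 + 4*n/9 - 2/3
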